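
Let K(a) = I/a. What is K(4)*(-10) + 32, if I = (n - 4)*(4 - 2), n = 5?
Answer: 27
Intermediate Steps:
I = 2 (I = (5 - 4)*(4 - 2) = 1*2 = 2)
K(a) = 2/a
K(4)*(-10) + 32 = (2/4)*(-10) + 32 = (2*(¼))*(-10) + 32 = (½)*(-10) + 32 = -5 + 32 = 27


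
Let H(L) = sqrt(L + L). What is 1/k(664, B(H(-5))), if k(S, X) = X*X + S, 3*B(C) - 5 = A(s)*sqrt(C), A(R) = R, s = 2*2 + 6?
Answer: 9/(5976 + 25*(1 + 2*10**(1/4)*sqrt(I))**2) ≈ 0.0014614 - 0.00010542*I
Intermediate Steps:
s = 10 (s = 4 + 6 = 10)
H(L) = sqrt(2)*sqrt(L) (H(L) = sqrt(2*L) = sqrt(2)*sqrt(L))
B(C) = 5/3 + 10*sqrt(C)/3 (B(C) = 5/3 + (10*sqrt(C))/3 = 5/3 + 10*sqrt(C)/3)
k(S, X) = S + X**2 (k(S, X) = X**2 + S = S + X**2)
1/k(664, B(H(-5))) = 1/(664 + (5/3 + 10*sqrt(sqrt(2)*sqrt(-5))/3)**2) = 1/(664 + (5/3 + 10*sqrt(sqrt(2)*(I*sqrt(5)))/3)**2) = 1/(664 + (5/3 + 10*sqrt(I*sqrt(10))/3)**2) = 1/(664 + (5/3 + 10*(10**(1/4)*sqrt(I))/3)**2) = 1/(664 + (5/3 + 10*10**(1/4)*sqrt(I)/3)**2)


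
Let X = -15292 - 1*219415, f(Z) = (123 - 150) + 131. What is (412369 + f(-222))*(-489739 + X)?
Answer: -298814414958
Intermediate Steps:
f(Z) = 104 (f(Z) = -27 + 131 = 104)
X = -234707 (X = -15292 - 219415 = -234707)
(412369 + f(-222))*(-489739 + X) = (412369 + 104)*(-489739 - 234707) = 412473*(-724446) = -298814414958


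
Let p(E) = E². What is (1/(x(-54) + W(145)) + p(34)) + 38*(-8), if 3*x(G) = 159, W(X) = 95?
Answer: 126097/148 ≈ 852.01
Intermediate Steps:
x(G) = 53 (x(G) = (⅓)*159 = 53)
(1/(x(-54) + W(145)) + p(34)) + 38*(-8) = (1/(53 + 95) + 34²) + 38*(-8) = (1/148 + 1156) - 304 = 171089/148 - 304 = 126097/148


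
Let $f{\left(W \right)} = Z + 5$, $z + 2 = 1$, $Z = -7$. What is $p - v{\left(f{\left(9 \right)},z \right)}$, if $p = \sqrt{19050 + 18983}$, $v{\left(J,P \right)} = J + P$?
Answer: $3 + \sqrt{38033} \approx 198.02$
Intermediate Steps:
$z = -1$ ($z = -2 + 1 = -1$)
$f{\left(W \right)} = -2$ ($f{\left(W \right)} = -7 + 5 = -2$)
$p = \sqrt{38033} \approx 195.02$
$p - v{\left(f{\left(9 \right)},z \right)} = \sqrt{38033} - \left(-2 - 1\right) = \sqrt{38033} - -3 = \sqrt{38033} + 3 = 3 + \sqrt{38033}$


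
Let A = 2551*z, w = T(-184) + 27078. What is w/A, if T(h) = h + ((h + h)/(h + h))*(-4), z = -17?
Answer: -26890/43367 ≈ -0.62006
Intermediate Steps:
T(h) = -4 + h (T(h) = h + ((2*h)/((2*h)))*(-4) = h + ((2*h)*(1/(2*h)))*(-4) = h + 1*(-4) = h - 4 = -4 + h)
w = 26890 (w = (-4 - 184) + 27078 = -188 + 27078 = 26890)
A = -43367 (A = 2551*(-17) = -43367)
w/A = 26890/(-43367) = 26890*(-1/43367) = -26890/43367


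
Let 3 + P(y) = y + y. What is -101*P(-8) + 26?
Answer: 1945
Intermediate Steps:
P(y) = -3 + 2*y (P(y) = -3 + (y + y) = -3 + 2*y)
-101*P(-8) + 26 = -101*(-3 + 2*(-8)) + 26 = -101*(-3 - 16) + 26 = -101*(-19) + 26 = 1919 + 26 = 1945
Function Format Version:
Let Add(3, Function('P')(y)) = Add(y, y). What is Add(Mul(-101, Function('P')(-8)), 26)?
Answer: 1945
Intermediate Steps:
Function('P')(y) = Add(-3, Mul(2, y)) (Function('P')(y) = Add(-3, Add(y, y)) = Add(-3, Mul(2, y)))
Add(Mul(-101, Function('P')(-8)), 26) = Add(Mul(-101, Add(-3, Mul(2, -8))), 26) = Add(Mul(-101, Add(-3, -16)), 26) = Add(Mul(-101, -19), 26) = Add(1919, 26) = 1945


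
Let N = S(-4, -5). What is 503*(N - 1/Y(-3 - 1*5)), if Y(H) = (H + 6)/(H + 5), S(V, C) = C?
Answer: -6539/2 ≈ -3269.5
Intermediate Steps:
Y(H) = (6 + H)/(5 + H)
N = -5
503*(N - 1/Y(-3 - 1*5)) = 503*(-5 - 1/((6 + (-3 - 1*5))/(5 + (-3 - 1*5)))) = 503*(-5 - 1/((6 + (-3 - 5))/(5 + (-3 - 5)))) = 503*(-5 - 1/((6 - 8)/(5 - 8))) = 503*(-5 - 1/(-2/(-3))) = 503*(-5 - 1/((-⅓*(-2)))) = 503*(-5 - 1/⅔) = 503*(-5 - 1*3/2) = 503*(-5 - 3/2) = 503*(-13/2) = -6539/2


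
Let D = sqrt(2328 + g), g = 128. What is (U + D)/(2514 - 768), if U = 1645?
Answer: 1645/1746 + sqrt(614)/873 ≈ 0.97054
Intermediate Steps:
D = 2*sqrt(614) (D = sqrt(2328 + 128) = sqrt(2456) = 2*sqrt(614) ≈ 49.558)
(U + D)/(2514 - 768) = (1645 + 2*sqrt(614))/(2514 - 768) = (1645 + 2*sqrt(614))/1746 = (1645 + 2*sqrt(614))*(1/1746) = 1645/1746 + sqrt(614)/873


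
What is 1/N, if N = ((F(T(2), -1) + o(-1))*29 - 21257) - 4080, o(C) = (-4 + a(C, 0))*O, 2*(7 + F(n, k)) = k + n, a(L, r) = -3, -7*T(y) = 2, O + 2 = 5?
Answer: -14/366347 ≈ -3.8215e-5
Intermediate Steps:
O = 3 (O = -2 + 5 = 3)
T(y) = -2/7 (T(y) = -⅐*2 = -2/7)
F(n, k) = -7 + k/2 + n/2 (F(n, k) = -7 + (k + n)/2 = -7 + (k/2 + n/2) = -7 + k/2 + n/2)
o(C) = -21 (o(C) = (-4 - 3)*3 = -7*3 = -21)
N = -366347/14 (N = (((-7 + (½)*(-1) + (½)*(-2/7)) - 21)*29 - 21257) - 4080 = (((-7 - ½ - ⅐) - 21)*29 - 21257) - 4080 = ((-107/14 - 21)*29 - 21257) - 4080 = (-401/14*29 - 21257) - 4080 = (-11629/14 - 21257) - 4080 = -309227/14 - 4080 = -366347/14 ≈ -26168.)
1/N = 1/(-366347/14) = -14/366347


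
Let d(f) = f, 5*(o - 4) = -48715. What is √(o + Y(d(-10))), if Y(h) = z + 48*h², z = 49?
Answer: I*√4890 ≈ 69.929*I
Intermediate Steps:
o = -9739 (o = 4 + (⅕)*(-48715) = 4 - 9743 = -9739)
Y(h) = 49 + 48*h²
√(o + Y(d(-10))) = √(-9739 + (49 + 48*(-10)²)) = √(-9739 + (49 + 48*100)) = √(-9739 + (49 + 4800)) = √(-9739 + 4849) = √(-4890) = I*√4890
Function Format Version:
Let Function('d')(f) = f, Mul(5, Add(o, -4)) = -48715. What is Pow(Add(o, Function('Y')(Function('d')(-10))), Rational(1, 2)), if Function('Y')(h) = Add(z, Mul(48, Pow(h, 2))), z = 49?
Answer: Mul(I, Pow(4890, Rational(1, 2))) ≈ Mul(69.929, I)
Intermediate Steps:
o = -9739 (o = Add(4, Mul(Rational(1, 5), -48715)) = Add(4, -9743) = -9739)
Function('Y')(h) = Add(49, Mul(48, Pow(h, 2)))
Pow(Add(o, Function('Y')(Function('d')(-10))), Rational(1, 2)) = Pow(Add(-9739, Add(49, Mul(48, Pow(-10, 2)))), Rational(1, 2)) = Pow(Add(-9739, Add(49, Mul(48, 100))), Rational(1, 2)) = Pow(Add(-9739, Add(49, 4800)), Rational(1, 2)) = Pow(Add(-9739, 4849), Rational(1, 2)) = Pow(-4890, Rational(1, 2)) = Mul(I, Pow(4890, Rational(1, 2)))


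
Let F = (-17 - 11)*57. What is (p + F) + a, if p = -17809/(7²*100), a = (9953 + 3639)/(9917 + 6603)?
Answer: -462216471/289100 ≈ -1598.8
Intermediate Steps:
a = 1699/2065 (a = 13592/16520 = 13592*(1/16520) = 1699/2065 ≈ 0.82276)
F = -1596 (F = -28*57 = -1596)
p = -17809/4900 (p = -17809/(49*100) = -17809/4900 ≈ -3.6345)
(p + F) + a = (-17809/4900 - 1596) + 1699/2065 = -7838209/4900 + 1699/2065 = -462216471/289100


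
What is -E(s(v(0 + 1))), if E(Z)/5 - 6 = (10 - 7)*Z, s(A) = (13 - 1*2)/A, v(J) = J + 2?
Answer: -85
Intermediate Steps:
v(J) = 2 + J
s(A) = 11/A (s(A) = (13 - 2)/A = 11/A)
E(Z) = 30 + 15*Z (E(Z) = 30 + 5*((10 - 7)*Z) = 30 + 5*(3*Z) = 30 + 15*Z)
-E(s(v(0 + 1))) = -(30 + 15*(11/(2 + (0 + 1)))) = -(30 + 15*(11/(2 + 1))) = -(30 + 15*(11/3)) = -(30 + 55) = -1*85 = -85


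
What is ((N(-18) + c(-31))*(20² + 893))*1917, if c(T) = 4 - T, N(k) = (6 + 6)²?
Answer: 443683899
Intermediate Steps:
N(k) = 144 (N(k) = 12² = 144)
((N(-18) + c(-31))*(20² + 893))*1917 = ((144 + (4 - 1*(-31)))*(20² + 893))*1917 = ((144 + (4 + 31))*(400 + 893))*1917 = ((144 + 35)*1293)*1917 = (179*1293)*1917 = 231447*1917 = 443683899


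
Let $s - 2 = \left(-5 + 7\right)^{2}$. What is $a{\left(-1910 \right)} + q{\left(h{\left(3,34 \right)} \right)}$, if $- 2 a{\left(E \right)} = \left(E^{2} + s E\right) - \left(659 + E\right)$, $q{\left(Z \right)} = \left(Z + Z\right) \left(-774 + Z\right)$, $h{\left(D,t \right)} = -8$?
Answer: $- \frac{3612867}{2} \approx -1.8064 \cdot 10^{6}$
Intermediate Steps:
$q{\left(Z \right)} = 2 Z \left(-774 + Z\right)$
$s = 6$ ($s = 2 + \left(-5 + 7\right)^{2} = 2 + 2^{2} = 2 + 4 = 6$)
$a{\left(E \right)} = \frac{659}{2} - \frac{5 E}{2} - \frac{E^{2}}{2}$ ($a{\left(E \right)} = - \frac{\left(E^{2} + 6 E\right) - \left(659 + E\right)}{2} = - \frac{-659 + E^{2} + 5 E}{2} = \frac{659}{2} - \frac{5 E}{2} - \frac{E^{2}}{2}$)
$a{\left(-1910 \right)} + q{\left(h{\left(3,34 \right)} \right)} = \left(\frac{659}{2} - -4775 - \frac{\left(-1910\right)^{2}}{2}\right) + 2 \left(-8\right) \left(-774 - 8\right) = \left(\frac{659}{2} + 4775 - 1824050\right) + 2 \left(-8\right) \left(-782\right) = \left(\frac{659}{2} + 4775 - 1824050\right) + 12512 = - \frac{3637891}{2} + 12512 = - \frac{3612867}{2}$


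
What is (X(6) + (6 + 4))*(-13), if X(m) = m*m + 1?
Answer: -611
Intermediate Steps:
X(m) = 1 + m² (X(m) = m² + 1 = 1 + m²)
(X(6) + (6 + 4))*(-13) = ((1 + 6²) + (6 + 4))*(-13) = ((1 + 36) + 10)*(-13) = (37 + 10)*(-13) = 47*(-13) = -611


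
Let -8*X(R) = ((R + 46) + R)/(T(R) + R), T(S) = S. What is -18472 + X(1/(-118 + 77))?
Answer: -73417/4 ≈ -18354.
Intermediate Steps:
X(R) = -(46 + 2*R)/(16*R) (X(R) = -((R + 46) + R)/(8*(R + R)) = -((46 + R) + R)/(8*(2*R)) = -(46 + 2*R)*1/(2*R)/8 = -(46 + 2*R)/(16*R))
-18472 + X(1/(-118 + 77)) = -18472 + (-23 - 1/(-118 + 77))/(8*(1/(-118 + 77))) = -18472 + (-23 - 1/(-41))/(8*(1/(-41))) = -18472 + (-23 - 1*(-1/41))/(8*(-1/41)) = -18472 + (⅛)*(-41)*(-23 + 1/41) = -18472 + (⅛)*(-41)*(-942/41) = -18472 + 471/4 = -73417/4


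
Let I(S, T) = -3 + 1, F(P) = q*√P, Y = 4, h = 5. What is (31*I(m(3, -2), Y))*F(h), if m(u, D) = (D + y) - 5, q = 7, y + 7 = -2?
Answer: -434*√5 ≈ -970.45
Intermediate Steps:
y = -9 (y = -7 - 2 = -9)
m(u, D) = -14 + D (m(u, D) = (D - 9) - 5 = (-9 + D) - 5 = -14 + D)
F(P) = 7*√P
I(S, T) = -2
(31*I(m(3, -2), Y))*F(h) = (31*(-2))*(7*√5) = -434*√5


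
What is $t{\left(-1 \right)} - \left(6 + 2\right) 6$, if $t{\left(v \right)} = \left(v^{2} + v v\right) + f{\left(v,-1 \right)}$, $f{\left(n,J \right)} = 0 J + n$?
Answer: $-47$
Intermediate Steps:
$f{\left(n,J \right)} = n$ ($f{\left(n,J \right)} = 0 + n = n$)
$t{\left(v \right)} = v + 2 v^{2}$ ($t{\left(v \right)} = \left(v^{2} + v v\right) + v = \left(v^{2} + v^{2}\right) + v = 2 v^{2} + v = v + 2 v^{2}$)
$t{\left(-1 \right)} - \left(6 + 2\right) 6 = - (1 + 2 \left(-1\right)) - \left(6 + 2\right) 6 = - (1 - 2) - 8 \cdot 6 = \left(-1\right) \left(-1\right) - 48 = 1 - 48 = -47$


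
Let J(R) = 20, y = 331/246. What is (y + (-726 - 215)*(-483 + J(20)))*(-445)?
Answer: -47694365305/246 ≈ -1.9388e+8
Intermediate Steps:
y = 331/246 (y = 331*(1/246) = 331/246 ≈ 1.3455)
(y + (-726 - 215)*(-483 + J(20)))*(-445) = (331/246 + (-726 - 215)*(-483 + 20))*(-445) = (331/246 - 941*(-463))*(-445) = (331/246 + 435683)*(-445) = (107178349/246)*(-445) = -47694365305/246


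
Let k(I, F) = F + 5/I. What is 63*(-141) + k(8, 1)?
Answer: -71051/8 ≈ -8881.4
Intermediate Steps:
63*(-141) + k(8, 1) = 63*(-141) + (1 + 5/8) = -8883 + (1 + 5*(⅛)) = -8883 + (1 + 5/8) = -8883 + 13/8 = -71051/8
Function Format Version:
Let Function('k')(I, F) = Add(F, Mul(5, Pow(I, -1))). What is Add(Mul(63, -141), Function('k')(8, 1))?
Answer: Rational(-71051, 8) ≈ -8881.4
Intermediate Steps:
Add(Mul(63, -141), Function('k')(8, 1)) = Add(Mul(63, -141), Add(1, Mul(5, Pow(8, -1)))) = Add(-8883, Add(1, Mul(5, Rational(1, 8)))) = Add(-8883, Add(1, Rational(5, 8))) = Add(-8883, Rational(13, 8)) = Rational(-71051, 8)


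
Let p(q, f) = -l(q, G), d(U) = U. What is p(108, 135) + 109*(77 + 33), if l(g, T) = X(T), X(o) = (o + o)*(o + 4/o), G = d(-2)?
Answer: 11974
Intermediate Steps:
G = -2
X(o) = 2*o*(o + 4/o) (X(o) = (2*o)*(o + 4/o) = 2*o*(o + 4/o))
l(g, T) = 8 + 2*T²
p(q, f) = -16 (p(q, f) = -(8 + 2*(-2)²) = -(8 + 2*4) = -(8 + 8) = -1*16 = -16)
p(108, 135) + 109*(77 + 33) = -16 + 109*(77 + 33) = -16 + 109*110 = -16 + 11990 = 11974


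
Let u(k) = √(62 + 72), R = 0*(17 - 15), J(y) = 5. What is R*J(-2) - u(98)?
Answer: -√134 ≈ -11.576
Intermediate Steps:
R = 0 (R = 0*2 = 0)
u(k) = √134
R*J(-2) - u(98) = 0*5 - √134 = 0 - √134 = -√134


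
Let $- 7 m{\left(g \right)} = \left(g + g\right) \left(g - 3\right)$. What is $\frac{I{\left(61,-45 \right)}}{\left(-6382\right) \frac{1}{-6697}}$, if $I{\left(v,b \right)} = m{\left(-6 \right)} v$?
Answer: $- \frac{22059918}{22337} \approx -987.6$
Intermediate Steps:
$m{\left(g \right)} = - \frac{2 g \left(-3 + g\right)}{7}$ ($m{\left(g \right)} = - \frac{\left(g + g\right) \left(g - 3\right)}{7} = - \frac{2 g \left(-3 + g\right)}{7}$)
$I{\left(v,b \right)} = - \frac{108 v}{7}$ ($I{\left(v,b \right)} = \frac{2}{7} \left(-6\right) \left(3 - -6\right) v = \frac{2}{7} \left(-6\right) \left(3 + 6\right) v = \frac{2}{7} \left(-6\right) 9 v = - \frac{108 v}{7}$)
$\frac{I{\left(61,-45 \right)}}{\left(-6382\right) \frac{1}{-6697}} = \frac{\left(- \frac{108}{7}\right) 61}{\left(-6382\right) \frac{1}{-6697}} = - \frac{6588}{7 \left(\left(-6382\right) \left(- \frac{1}{6697}\right)\right)} = - \frac{6588}{7 \cdot \frac{6382}{6697}} = \left(- \frac{6588}{7}\right) \frac{6697}{6382} = - \frac{22059918}{22337}$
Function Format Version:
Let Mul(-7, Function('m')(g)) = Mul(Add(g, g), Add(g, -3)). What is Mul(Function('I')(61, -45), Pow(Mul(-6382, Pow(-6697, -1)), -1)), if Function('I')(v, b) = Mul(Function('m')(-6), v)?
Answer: Rational(-22059918, 22337) ≈ -987.60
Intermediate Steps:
Function('m')(g) = Mul(Rational(-2, 7), g, Add(-3, g)) (Function('m')(g) = Mul(Rational(-1, 7), Mul(Add(g, g), Add(g, -3))) = Mul(Rational(-1, 7), Mul(Mul(2, g), Add(-3, g))) = Mul(Rational(-1, 7), Mul(2, g, Add(-3, g))) = Mul(Rational(-2, 7), g, Add(-3, g)))
Function('I')(v, b) = Mul(Rational(-108, 7), v) (Function('I')(v, b) = Mul(Mul(Rational(2, 7), -6, Add(3, Mul(-1, -6))), v) = Mul(Mul(Rational(2, 7), -6, Add(3, 6)), v) = Mul(Mul(Rational(2, 7), -6, 9), v) = Mul(Rational(-108, 7), v))
Mul(Function('I')(61, -45), Pow(Mul(-6382, Pow(-6697, -1)), -1)) = Mul(Mul(Rational(-108, 7), 61), Pow(Mul(-6382, Pow(-6697, -1)), -1)) = Mul(Rational(-6588, 7), Pow(Mul(-6382, Rational(-1, 6697)), -1)) = Mul(Rational(-6588, 7), Pow(Rational(6382, 6697), -1)) = Mul(Rational(-6588, 7), Rational(6697, 6382)) = Rational(-22059918, 22337)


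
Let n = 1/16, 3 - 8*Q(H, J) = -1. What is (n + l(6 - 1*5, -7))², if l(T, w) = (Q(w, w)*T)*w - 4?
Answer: 14161/256 ≈ 55.316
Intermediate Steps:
Q(H, J) = ½ (Q(H, J) = 3/8 - ⅛*(-1) = 3/8 + ⅛ = ½)
n = 1/16 ≈ 0.062500
l(T, w) = -4 + T*w/2 (l(T, w) = (T/2)*w - 4 = T*w/2 - 4 = -4 + T*w/2)
(n + l(6 - 1*5, -7))² = (1/16 + (-4 + (½)*(6 - 1*5)*(-7)))² = (1/16 + (-4 + (½)*(6 - 5)*(-7)))² = (1/16 + (-4 + (½)*1*(-7)))² = (1/16 + (-4 - 7/2))² = (1/16 - 15/2)² = (-119/16)² = 14161/256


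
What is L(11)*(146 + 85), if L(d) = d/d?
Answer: 231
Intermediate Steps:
L(d) = 1
L(11)*(146 + 85) = 1*(146 + 85) = 1*231 = 231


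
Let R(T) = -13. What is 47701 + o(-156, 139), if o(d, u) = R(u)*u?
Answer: 45894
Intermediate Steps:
o(d, u) = -13*u
47701 + o(-156, 139) = 47701 - 13*139 = 47701 - 1807 = 45894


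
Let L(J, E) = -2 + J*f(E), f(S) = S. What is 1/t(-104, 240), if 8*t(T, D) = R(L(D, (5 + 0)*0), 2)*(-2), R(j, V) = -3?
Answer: 4/3 ≈ 1.3333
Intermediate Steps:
L(J, E) = -2 + E*J (L(J, E) = -2 + J*E = -2 + E*J)
t(T, D) = 3/4 (t(T, D) = (-3*(-2))/8 = (1/8)*6 = 3/4)
1/t(-104, 240) = 1/(3/4) = 4/3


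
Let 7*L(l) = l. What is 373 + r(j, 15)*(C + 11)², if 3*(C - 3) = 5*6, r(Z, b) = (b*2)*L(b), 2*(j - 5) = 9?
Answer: 261811/7 ≈ 37402.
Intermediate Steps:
L(l) = l/7
j = 19/2 (j = 5 + (½)*9 = 5 + 9/2 = 19/2 ≈ 9.5000)
r(Z, b) = 2*b²/7 (r(Z, b) = (b*2)*(b/7) = (2*b)*(b/7) = 2*b²/7)
C = 13 (C = 3 + (5*6)/3 = 3 + (⅓)*30 = 3 + 10 = 13)
373 + r(j, 15)*(C + 11)² = 373 + ((2/7)*15²)*(13 + 11)² = 373 + ((2/7)*225)*24² = 373 + (450/7)*576 = 373 + 259200/7 = 261811/7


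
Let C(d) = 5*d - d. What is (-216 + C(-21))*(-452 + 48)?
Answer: 121200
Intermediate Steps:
C(d) = 4*d
(-216 + C(-21))*(-452 + 48) = (-216 + 4*(-21))*(-452 + 48) = (-216 - 84)*(-404) = -300*(-404) = 121200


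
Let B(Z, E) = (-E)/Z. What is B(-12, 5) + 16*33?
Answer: 6341/12 ≈ 528.42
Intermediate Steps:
B(Z, E) = -E/Z
B(-12, 5) + 16*33 = -1*5/(-12) + 16*33 = -1*5*(-1/12) + 528 = 5/12 + 528 = 6341/12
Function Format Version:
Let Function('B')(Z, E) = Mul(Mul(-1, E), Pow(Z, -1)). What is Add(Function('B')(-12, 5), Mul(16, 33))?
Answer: Rational(6341, 12) ≈ 528.42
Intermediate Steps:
Function('B')(Z, E) = Mul(-1, E, Pow(Z, -1))
Add(Function('B')(-12, 5), Mul(16, 33)) = Add(Mul(-1, 5, Pow(-12, -1)), Mul(16, 33)) = Add(Mul(-1, 5, Rational(-1, 12)), 528) = Add(Rational(5, 12), 528) = Rational(6341, 12)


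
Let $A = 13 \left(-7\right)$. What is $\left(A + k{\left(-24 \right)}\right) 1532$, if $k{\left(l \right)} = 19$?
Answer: $-110304$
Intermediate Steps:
$A = -91$
$\left(A + k{\left(-24 \right)}\right) 1532 = \left(-91 + 19\right) 1532 = \left(-72\right) 1532 = -110304$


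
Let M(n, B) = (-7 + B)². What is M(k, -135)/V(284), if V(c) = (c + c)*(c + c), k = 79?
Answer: 1/16 ≈ 0.062500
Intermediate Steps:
V(c) = 4*c² (V(c) = (2*c)*(2*c) = 4*c²)
M(k, -135)/V(284) = (-7 - 135)²/((4*284²)) = (-142)²/((4*80656)) = 20164/322624 = 20164*(1/322624) = 1/16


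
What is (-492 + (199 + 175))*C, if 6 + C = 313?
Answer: -36226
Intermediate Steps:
C = 307 (C = -6 + 313 = 307)
(-492 + (199 + 175))*C = (-492 + (199 + 175))*307 = (-492 + 374)*307 = -118*307 = -36226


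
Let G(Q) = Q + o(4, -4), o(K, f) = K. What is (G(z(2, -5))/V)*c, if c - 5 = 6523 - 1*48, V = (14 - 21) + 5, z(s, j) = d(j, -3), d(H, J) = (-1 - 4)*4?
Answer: 51840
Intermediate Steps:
d(H, J) = -20 (d(H, J) = -5*4 = -20)
z(s, j) = -20
G(Q) = 4 + Q (G(Q) = Q + 4 = 4 + Q)
V = -2 (V = -7 + 5 = -2)
c = 6480 (c = 5 + (6523 - 1*48) = 5 + (6523 - 48) = 5 + 6475 = 6480)
(G(z(2, -5))/V)*c = ((4 - 20)/(-2))*6480 = -16*(-1/2)*6480 = 8*6480 = 51840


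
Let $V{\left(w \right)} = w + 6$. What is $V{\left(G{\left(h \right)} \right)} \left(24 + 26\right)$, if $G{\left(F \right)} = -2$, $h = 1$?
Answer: $200$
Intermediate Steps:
$V{\left(w \right)} = 6 + w$
$V{\left(G{\left(h \right)} \right)} \left(24 + 26\right) = \left(6 - 2\right) \left(24 + 26\right) = 4 \cdot 50 = 200$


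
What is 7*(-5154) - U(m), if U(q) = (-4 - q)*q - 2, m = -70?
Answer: -31456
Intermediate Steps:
U(q) = -2 + q*(-4 - q) (U(q) = q*(-4 - q) - 2 = -2 + q*(-4 - q))
7*(-5154) - U(m) = 7*(-5154) - (-2 - 1*(-70)**2 - 4*(-70)) = -36078 - (-2 - 1*4900 + 280) = -36078 - (-2 - 4900 + 280) = -36078 - 1*(-4622) = -36078 + 4622 = -31456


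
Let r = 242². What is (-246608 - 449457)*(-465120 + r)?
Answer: 282989402140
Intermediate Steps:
r = 58564
(-246608 - 449457)*(-465120 + r) = (-246608 - 449457)*(-465120 + 58564) = -696065*(-406556) = 282989402140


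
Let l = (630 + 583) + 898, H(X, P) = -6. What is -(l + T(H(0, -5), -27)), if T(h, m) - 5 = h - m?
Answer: -2137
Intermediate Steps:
l = 2111 (l = 1213 + 898 = 2111)
T(h, m) = 5 + h - m (T(h, m) = 5 + (h - m) = 5 + h - m)
-(l + T(H(0, -5), -27)) = -(2111 + (5 - 6 - 1*(-27))) = -(2111 + (5 - 6 + 27)) = -(2111 + 26) = -1*2137 = -2137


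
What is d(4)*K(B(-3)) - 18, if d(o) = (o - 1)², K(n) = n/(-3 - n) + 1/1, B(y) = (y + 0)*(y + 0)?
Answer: -63/4 ≈ -15.750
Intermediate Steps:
B(y) = y² (B(y) = y*y = y²)
K(n) = 1 + n/(-3 - n) (K(n) = n/(-3 - n) + 1*1 = n/(-3 - n) + 1 = 1 + n/(-3 - n))
d(o) = (-1 + o)²
d(4)*K(B(-3)) - 18 = (-1 + 4)²*(3/(3 + (-3)²)) - 18 = 3²*(3/(3 + 9)) - 18 = 9*(3/12) - 18 = 9*(3*(1/12)) - 18 = 9*(¼) - 18 = 9/4 - 18 = -63/4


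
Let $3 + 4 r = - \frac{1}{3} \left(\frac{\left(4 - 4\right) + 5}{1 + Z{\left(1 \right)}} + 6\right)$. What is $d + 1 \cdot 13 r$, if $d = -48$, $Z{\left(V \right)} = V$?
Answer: $- \frac{1607}{24} \approx -66.958$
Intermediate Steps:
$r = - \frac{35}{24}$ ($r = - \frac{3}{4} + \frac{- \frac{1}{3} \left(\frac{\left(4 - 4\right) + 5}{1 + 1} + 6\right)}{4} = - \frac{3}{4} + \frac{\left(-1\right) \frac{1}{3} \left(\frac{0 + 5}{2} + 6\right)}{4} = - \frac{3}{4} + \frac{\left(- \frac{1}{3}\right) \left(5 \cdot \frac{1}{2} + 6\right)}{4} = - \frac{3}{4} + \frac{\left(- \frac{1}{3}\right) \left(\frac{5}{2} + 6\right)}{4} = - \frac{3}{4} + \frac{\left(- \frac{1}{3}\right) \frac{17}{2}}{4} = - \frac{3}{4} + \frac{1}{4} \left(- \frac{17}{6}\right) = - \frac{3}{4} - \frac{17}{24} = - \frac{35}{24} \approx -1.4583$)
$d + 1 \cdot 13 r = -48 + 1 \cdot 13 \left(- \frac{35}{24}\right) = -48 + 13 \left(- \frac{35}{24}\right) = -48 - \frac{455}{24} = - \frac{1607}{24}$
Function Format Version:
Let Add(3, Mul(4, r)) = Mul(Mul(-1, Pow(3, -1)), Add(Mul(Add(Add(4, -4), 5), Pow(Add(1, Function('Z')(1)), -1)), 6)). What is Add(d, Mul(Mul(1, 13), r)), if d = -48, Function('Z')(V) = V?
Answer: Rational(-1607, 24) ≈ -66.958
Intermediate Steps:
r = Rational(-35, 24) (r = Add(Rational(-3, 4), Mul(Rational(1, 4), Mul(Mul(-1, Pow(3, -1)), Add(Mul(Add(Add(4, -4), 5), Pow(Add(1, 1), -1)), 6)))) = Add(Rational(-3, 4), Mul(Rational(1, 4), Mul(Mul(-1, Rational(1, 3)), Add(Mul(Add(0, 5), Pow(2, -1)), 6)))) = Add(Rational(-3, 4), Mul(Rational(1, 4), Mul(Rational(-1, 3), Add(Mul(5, Rational(1, 2)), 6)))) = Add(Rational(-3, 4), Mul(Rational(1, 4), Mul(Rational(-1, 3), Add(Rational(5, 2), 6)))) = Add(Rational(-3, 4), Mul(Rational(1, 4), Mul(Rational(-1, 3), Rational(17, 2)))) = Add(Rational(-3, 4), Mul(Rational(1, 4), Rational(-17, 6))) = Add(Rational(-3, 4), Rational(-17, 24)) = Rational(-35, 24) ≈ -1.4583)
Add(d, Mul(Mul(1, 13), r)) = Add(-48, Mul(Mul(1, 13), Rational(-35, 24))) = Add(-48, Mul(13, Rational(-35, 24))) = Add(-48, Rational(-455, 24)) = Rational(-1607, 24)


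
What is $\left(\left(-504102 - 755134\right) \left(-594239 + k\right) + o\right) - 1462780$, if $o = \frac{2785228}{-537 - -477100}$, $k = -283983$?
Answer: $\frac{527024967261526784}{476563} \approx 1.1059 \cdot 10^{12}$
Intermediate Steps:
$o = \frac{2785228}{476563}$ ($o = \frac{2785228}{-537 + 477100} = \frac{2785228}{476563} \approx 5.8444$)
$\left(\left(-504102 - 755134\right) \left(-594239 + k\right) + o\right) - 1462780 = \left(\left(-504102 - 755134\right) \left(-594239 - 283983\right) + \frac{2785228}{476563}\right) - 1462780 = \left(\left(-1259236\right) \left(-878222\right) + \frac{2785228}{476563}\right) - 1462780 = \left(1105888758392 + \frac{2785228}{476563}\right) - 1462780 = \frac{527025664368351924}{476563} - 1462780 = \frac{527024967261526784}{476563}$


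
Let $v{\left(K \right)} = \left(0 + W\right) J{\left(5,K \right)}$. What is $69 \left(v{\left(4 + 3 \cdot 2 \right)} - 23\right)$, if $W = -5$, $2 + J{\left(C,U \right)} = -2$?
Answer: $-207$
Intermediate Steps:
$J{\left(C,U \right)} = -4$ ($J{\left(C,U \right)} = -2 - 2 = -4$)
$v{\left(K \right)} = 20$ ($v{\left(K \right)} = \left(0 - 5\right) \left(-4\right) = \left(-5\right) \left(-4\right) = 20$)
$69 \left(v{\left(4 + 3 \cdot 2 \right)} - 23\right) = 69 \left(20 - 23\right) = 69 \left(-3\right) = -207$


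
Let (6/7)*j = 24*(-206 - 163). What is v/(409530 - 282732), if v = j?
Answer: -246/3019 ≈ -0.081484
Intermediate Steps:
j = -10332 (j = 7*(24*(-206 - 163))/6 = 7*(24*(-369))/6 = (7/6)*(-8856) = -10332)
v = -10332
v/(409530 - 282732) = -10332/(409530 - 282732) = -10332/126798 = -10332*1/126798 = -246/3019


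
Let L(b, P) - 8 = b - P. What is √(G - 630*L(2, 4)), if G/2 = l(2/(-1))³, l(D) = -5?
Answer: I*√4030 ≈ 63.482*I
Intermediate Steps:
L(b, P) = 8 + b - P (L(b, P) = 8 + (b - P) = 8 + b - P)
G = -250 (G = 2*(-5)³ = 2*(-125) = -250)
√(G - 630*L(2, 4)) = √(-250 - 630*(8 + 2 - 1*4)) = √(-250 - 630*(8 + 2 - 4)) = √(-250 - 630*6) = √(-250 - 3780) = √(-4030) = I*√4030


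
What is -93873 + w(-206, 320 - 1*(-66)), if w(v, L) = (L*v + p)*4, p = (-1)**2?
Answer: -411933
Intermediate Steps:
p = 1
w(v, L) = 4 + 4*L*v (w(v, L) = (L*v + 1)*4 = (1 + L*v)*4 = 4 + 4*L*v)
-93873 + w(-206, 320 - 1*(-66)) = -93873 + (4 + 4*(320 - 1*(-66))*(-206)) = -93873 + (4 + 4*(320 + 66)*(-206)) = -93873 + (4 + 4*386*(-206)) = -93873 + (4 - 318064) = -93873 - 318060 = -411933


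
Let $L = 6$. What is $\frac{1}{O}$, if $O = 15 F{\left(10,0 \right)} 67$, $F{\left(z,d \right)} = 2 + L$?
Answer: $\frac{1}{8040} \approx 0.00012438$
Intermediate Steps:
$F{\left(z,d \right)} = 8$ ($F{\left(z,d \right)} = 2 + 6 = 8$)
$O = 8040$ ($O = 15 \cdot 8 \cdot 67 = 120 \cdot 67 = 8040$)
$\frac{1}{O} = \frac{1}{8040}$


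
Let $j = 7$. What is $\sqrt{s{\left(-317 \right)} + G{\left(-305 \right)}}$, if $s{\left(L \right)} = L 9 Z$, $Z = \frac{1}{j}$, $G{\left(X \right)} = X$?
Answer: $\frac{2 i \sqrt{8729}}{7} \approx 26.694 i$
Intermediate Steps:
$Z = \frac{1}{7} \approx 0.14286$
$s{\left(L \right)} = \frac{9 L}{7}$ ($s{\left(L \right)} = L 9 \cdot \frac{1}{7} = 9 L \frac{1}{7} = \frac{9 L}{7}$)
$\sqrt{s{\left(-317 \right)} + G{\left(-305 \right)}} = \sqrt{\frac{9}{7} \left(-317\right) - 305} = \sqrt{- \frac{2853}{7} - 305} = \sqrt{- \frac{4988}{7}} = \frac{2 i \sqrt{8729}}{7}$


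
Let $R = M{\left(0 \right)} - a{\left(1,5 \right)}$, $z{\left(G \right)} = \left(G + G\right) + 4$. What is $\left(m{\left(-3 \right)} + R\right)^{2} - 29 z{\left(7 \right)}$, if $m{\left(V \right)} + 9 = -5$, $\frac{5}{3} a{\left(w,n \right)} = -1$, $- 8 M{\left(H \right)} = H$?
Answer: $- \frac{8561}{25} \approx -342.44$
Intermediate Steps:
$M{\left(H \right)} = - \frac{H}{8}$
$a{\left(w,n \right)} = - \frac{3}{5}$ ($a{\left(w,n \right)} = \frac{3}{5} \left(-1\right) = - \frac{3}{5}$)
$m{\left(V \right)} = -14$ ($m{\left(V \right)} = -9 - 5 = -14$)
$z{\left(G \right)} = 4 + 2 G$ ($z{\left(G \right)} = 2 G + 4 = 4 + 2 G$)
$R = \frac{3}{5}$ ($R = \left(- \frac{1}{8}\right) 0 - - \frac{3}{5} = 0 + \frac{3}{5} = \frac{3}{5} \approx 0.6$)
$\left(m{\left(-3 \right)} + R\right)^{2} - 29 z{\left(7 \right)} = \left(-14 + \frac{3}{5}\right)^{2} - 29 \left(4 + 2 \cdot 7\right) = \left(- \frac{67}{5}\right)^{2} - 29 \left(4 + 14\right) = \frac{4489}{25} - 522 = - \frac{8561}{25}$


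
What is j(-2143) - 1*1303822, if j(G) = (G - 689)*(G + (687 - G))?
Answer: -3249406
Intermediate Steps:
j(G) = -473343 + 687*G (j(G) = (-689 + G)*687 = -473343 + 687*G)
j(-2143) - 1*1303822 = (-473343 + 687*(-2143)) - 1*1303822 = (-473343 - 1472241) - 1303822 = -1945584 - 1303822 = -3249406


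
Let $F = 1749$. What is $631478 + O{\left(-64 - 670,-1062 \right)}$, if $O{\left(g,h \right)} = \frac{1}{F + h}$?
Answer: $\frac{433825387}{687} \approx 6.3148 \cdot 10^{5}$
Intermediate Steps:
$O{\left(g,h \right)} = \frac{1}{1749 + h}$
$631478 + O{\left(-64 - 670,-1062 \right)} = 631478 + \frac{1}{1749 - 1062} = 631478 + \frac{1}{687} = \frac{433825387}{687}$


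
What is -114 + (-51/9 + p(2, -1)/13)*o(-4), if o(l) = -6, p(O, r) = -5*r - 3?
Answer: -1052/13 ≈ -80.923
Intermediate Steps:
p(O, r) = -3 - 5*r
-114 + (-51/9 + p(2, -1)/13)*o(-4) = -114 + (-51/9 + (-3 - 5*(-1))/13)*(-6) = -114 + (-51*1/9 + (-3 + 5)*(1/13))*(-6) = -114 + (-17/3 + 2*(1/13))*(-6) = -114 + (-17/3 + 2/13)*(-6) = -114 - 215/39*(-6) = -114 + 430/13 = -1052/13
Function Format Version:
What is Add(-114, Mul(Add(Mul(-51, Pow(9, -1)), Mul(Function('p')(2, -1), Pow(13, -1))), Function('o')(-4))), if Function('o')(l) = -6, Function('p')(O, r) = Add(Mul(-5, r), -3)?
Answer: Rational(-1052, 13) ≈ -80.923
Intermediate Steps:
Function('p')(O, r) = Add(-3, Mul(-5, r))
Add(-114, Mul(Add(Mul(-51, Pow(9, -1)), Mul(Function('p')(2, -1), Pow(13, -1))), Function('o')(-4))) = Add(-114, Mul(Add(Mul(-51, Pow(9, -1)), Mul(Add(-3, Mul(-5, -1)), Pow(13, -1))), -6)) = Add(-114, Mul(Add(Mul(-51, Rational(1, 9)), Mul(Add(-3, 5), Rational(1, 13))), -6)) = Add(-114, Mul(Add(Rational(-17, 3), Mul(2, Rational(1, 13))), -6)) = Add(-114, Mul(Add(Rational(-17, 3), Rational(2, 13)), -6)) = Add(-114, Mul(Rational(-215, 39), -6)) = Add(-114, Rational(430, 13)) = Rational(-1052, 13)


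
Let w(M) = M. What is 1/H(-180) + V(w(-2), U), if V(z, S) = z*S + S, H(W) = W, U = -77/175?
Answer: 391/900 ≈ 0.43444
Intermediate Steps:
U = -11/25 (U = -77*1/175 = -11/25 ≈ -0.44000)
V(z, S) = S + S*z (V(z, S) = S*z + S = S + S*z)
1/H(-180) + V(w(-2), U) = 1/(-180) - 11*(1 - 2)/25 = -1/180 - 11/25*(-1) = -1/180 + 11/25 = 391/900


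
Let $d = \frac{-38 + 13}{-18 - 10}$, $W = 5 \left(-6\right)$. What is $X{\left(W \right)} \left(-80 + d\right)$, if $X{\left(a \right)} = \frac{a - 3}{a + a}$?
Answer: $- \frac{4873}{112} \approx -43.509$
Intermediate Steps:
$W = -30$
$d = \frac{25}{28}$ ($d = - \frac{25}{-28} = \left(-25\right) \left(- \frac{1}{28}\right) = \frac{25}{28} \approx 0.89286$)
$X{\left(a \right)} = \frac{-3 + a}{2 a}$
$X{\left(W \right)} \left(-80 + d\right) = \frac{-3 - 30}{2 \left(-30\right)} \left(-80 + \frac{25}{28}\right) = \frac{1}{2} \left(- \frac{1}{30}\right) \left(-33\right) \left(- \frac{2215}{28}\right) = \frac{11}{20} \left(- \frac{2215}{28}\right) = - \frac{4873}{112}$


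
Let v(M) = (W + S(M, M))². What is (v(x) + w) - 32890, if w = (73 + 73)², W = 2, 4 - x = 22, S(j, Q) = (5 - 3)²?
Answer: -11538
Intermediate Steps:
S(j, Q) = 4 (S(j, Q) = 2² = 4)
x = -18 (x = 4 - 1*22 = 4 - 22 = -18)
w = 21316 (w = 146² = 21316)
v(M) = 36 (v(M) = (2 + 4)² = 6² = 36)
(v(x) + w) - 32890 = (36 + 21316) - 32890 = 21352 - 32890 = -11538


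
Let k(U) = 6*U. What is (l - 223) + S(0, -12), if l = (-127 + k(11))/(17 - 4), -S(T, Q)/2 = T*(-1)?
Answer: -2960/13 ≈ -227.69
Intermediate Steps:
S(T, Q) = 2*T (S(T, Q) = -2*T*(-1) = -(-2)*T = 2*T)
l = -61/13 (l = (-127 + 6*11)/(17 - 4) = (-127 + 66)/13 = -61*1/13 = -61/13 ≈ -4.6923)
(l - 223) + S(0, -12) = (-61/13 - 223) + 2*0 = -2960/13 + 0 = -2960/13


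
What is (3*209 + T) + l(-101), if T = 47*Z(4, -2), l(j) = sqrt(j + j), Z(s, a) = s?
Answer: 815 + I*sqrt(202) ≈ 815.0 + 14.213*I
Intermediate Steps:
l(j) = sqrt(2)*sqrt(j) (l(j) = sqrt(2*j) = sqrt(2)*sqrt(j))
T = 188 (T = 47*4 = 188)
(3*209 + T) + l(-101) = (3*209 + 188) + sqrt(2)*sqrt(-101) = (627 + 188) + sqrt(2)*(I*sqrt(101)) = 815 + I*sqrt(202)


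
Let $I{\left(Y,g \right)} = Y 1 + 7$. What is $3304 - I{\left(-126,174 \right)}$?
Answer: $3423$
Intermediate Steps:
$I{\left(Y,g \right)} = 7 + Y$ ($I{\left(Y,g \right)} = Y + 7 = 7 + Y$)
$3304 - I{\left(-126,174 \right)} = 3304 - \left(7 - 126\right) = 3304 - -119 = 3304 + 119 = 3423$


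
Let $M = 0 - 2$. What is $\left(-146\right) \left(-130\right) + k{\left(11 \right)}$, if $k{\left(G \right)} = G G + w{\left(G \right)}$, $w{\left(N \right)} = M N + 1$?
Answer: $19080$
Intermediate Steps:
$M = -2$
$w{\left(N \right)} = 1 - 2 N$ ($w{\left(N \right)} = - 2 N + 1 = 1 - 2 N$)
$k{\left(G \right)} = 1 + G^{2} - 2 G$ ($k{\left(G \right)} = G G - \left(-1 + 2 G\right) = G^{2} - \left(-1 + 2 G\right) = 1 + G^{2} - 2 G$)
$\left(-146\right) \left(-130\right) + k{\left(11 \right)} = \left(-146\right) \left(-130\right) + \left(1 + 11^{2} - 22\right) = 18980 + \left(1 + 121 - 22\right) = 18980 + 100 = 19080$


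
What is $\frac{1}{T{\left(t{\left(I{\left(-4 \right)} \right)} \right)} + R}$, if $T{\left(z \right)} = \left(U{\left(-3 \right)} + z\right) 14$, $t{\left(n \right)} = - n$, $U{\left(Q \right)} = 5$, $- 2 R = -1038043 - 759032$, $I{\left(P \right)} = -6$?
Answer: $\frac{2}{1797383} \approx 1.1127 \cdot 10^{-6}$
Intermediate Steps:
$R = \frac{1797075}{2}$ ($R = - \frac{-1038043 - 759032}{2} = \left(- \frac{1}{2}\right) \left(-1797075\right) = \frac{1797075}{2} \approx 8.9854 \cdot 10^{5}$)
$T{\left(z \right)} = 70 + 14 z$ ($T{\left(z \right)} = \left(5 + z\right) 14 = 70 + 14 z$)
$\frac{1}{T{\left(t{\left(I{\left(-4 \right)} \right)} \right)} + R} = \frac{1}{\left(70 + 14 \left(\left(-1\right) \left(-6\right)\right)\right) + \frac{1797075}{2}} = \frac{1}{\left(70 + 14 \cdot 6\right) + \frac{1797075}{2}} = \frac{1}{\left(70 + 84\right) + \frac{1797075}{2}} = \frac{1}{154 + \frac{1797075}{2}} = \frac{1}{\frac{1797383}{2}} = \frac{2}{1797383}$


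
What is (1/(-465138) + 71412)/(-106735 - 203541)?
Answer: -33216434855/144321158088 ≈ -0.23016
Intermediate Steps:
(1/(-465138) + 71412)/(-106735 - 203541) = (-1/465138 + 71412)/(-310276) = (33216434855/465138)*(-1/310276) = -33216434855/144321158088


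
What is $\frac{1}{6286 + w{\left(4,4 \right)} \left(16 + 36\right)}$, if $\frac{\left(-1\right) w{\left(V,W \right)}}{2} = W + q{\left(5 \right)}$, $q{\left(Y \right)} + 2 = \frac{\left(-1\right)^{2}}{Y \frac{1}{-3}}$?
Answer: $\frac{5}{30702} \approx 0.00016286$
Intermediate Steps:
$q{\left(Y \right)} = -2 - \frac{3}{Y}$ ($q{\left(Y \right)} = -2 + \frac{\left(-1\right)^{2}}{Y \frac{1}{-3}} = -2 + 1 \frac{1}{Y \left(- \frac{1}{3}\right)} = -2 + 1 \frac{1}{\left(- \frac{1}{3}\right) Y} = -2 + 1 \left(- \frac{3}{Y}\right) = -2 - \frac{3}{Y}$)
$w{\left(V,W \right)} = \frac{26}{5} - 2 W$ ($w{\left(V,W \right)} = - 2 \left(W - \left(2 + \frac{3}{5}\right)\right) = - 2 \left(W - \frac{13}{5}\right) = - 2 \left(- \frac{13}{5} + W\right) = \frac{26}{5} - 2 W$)
$\frac{1}{6286 + w{\left(4,4 \right)} \left(16 + 36\right)} = \frac{1}{6286 + \left(\frac{26}{5} - 8\right) \left(16 + 36\right)} = \frac{1}{6286 + \left(\frac{26}{5} - 8\right) 52} = \frac{1}{6286 - \frac{728}{5}} = \frac{1}{\frac{30702}{5}} = \frac{5}{30702}$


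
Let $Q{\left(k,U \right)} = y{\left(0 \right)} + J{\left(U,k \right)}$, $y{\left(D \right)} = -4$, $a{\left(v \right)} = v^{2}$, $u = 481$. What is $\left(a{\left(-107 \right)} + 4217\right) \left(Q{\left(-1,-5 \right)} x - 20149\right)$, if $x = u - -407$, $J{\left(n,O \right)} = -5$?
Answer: $-440856906$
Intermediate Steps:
$x = 888$ ($x = 481 - -407 = 481 + 407 = 888$)
$Q{\left(k,U \right)} = -9$ ($Q{\left(k,U \right)} = -4 - 5 = -9$)
$\left(a{\left(-107 \right)} + 4217\right) \left(Q{\left(-1,-5 \right)} x - 20149\right) = \left(\left(-107\right)^{2} + 4217\right) \left(\left(-9\right) 888 - 20149\right) = \left(11449 + 4217\right) \left(-7992 - 20149\right) = 15666 \left(-28141\right) = -440856906$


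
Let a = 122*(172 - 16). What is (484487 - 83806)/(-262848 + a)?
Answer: -400681/243816 ≈ -1.6434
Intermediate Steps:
a = 19032 (a = 122*156 = 19032)
(484487 - 83806)/(-262848 + a) = (484487 - 83806)/(-262848 + 19032) = 400681/(-243816) = 400681*(-1/243816) = -400681/243816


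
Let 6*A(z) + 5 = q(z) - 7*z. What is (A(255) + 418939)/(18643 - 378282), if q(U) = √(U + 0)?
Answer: -1255922/1078917 - √255/2157834 ≈ -1.1641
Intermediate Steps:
q(U) = √U
A(z) = -⅚ - 7*z/6 + √z/6 (A(z) = -⅚ + (√z - 7*z)/6 = -⅚ + (-7*z/6 + √z/6) = -⅚ - 7*z/6 + √z/6)
(A(255) + 418939)/(18643 - 378282) = ((-⅚ - 7/6*255 + √255/6) + 418939)/(18643 - 378282) = ((-⅚ - 595/2 + √255/6) + 418939)/(-359639) = ((-895/3 + √255/6) + 418939)*(-1/359639) = (1255922/3 + √255/6)*(-1/359639) = -1255922/1078917 - √255/2157834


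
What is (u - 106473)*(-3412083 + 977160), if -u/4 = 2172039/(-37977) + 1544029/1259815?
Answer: 4125881802929441932287/15947998085 ≈ 2.5871e+11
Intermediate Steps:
u = 3570306297936/15947998085 (u = -4*(2172039/(-37977) + 1544029/1259815) = -4*(2172039*(-1/37977) + 1544029*(1/1259815)) = -4*(-724013/12659 + 1544029/1259815) = -4*(-892576574484/15947998085) = 3570306297936/15947998085 ≈ 223.87)
(u - 106473)*(-3412083 + 977160) = (3570306297936/15947998085 - 106473)*(-3412083 + 977160) = -1694460893806269/15947998085*(-2434923) = 4125881802929441932287/15947998085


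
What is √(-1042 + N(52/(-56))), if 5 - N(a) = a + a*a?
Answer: I*√203239/14 ≈ 32.201*I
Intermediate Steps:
N(a) = 5 - a - a² (N(a) = 5 - (a + a*a) = 5 - (a + a²) = 5 + (-a - a²) = 5 - a - a²)
√(-1042 + N(52/(-56))) = √(-1042 + (5 - 52/(-56) - (52/(-56))²)) = √(-1042 + (5 - 52*(-1)/56 - (52*(-1/56))²)) = √(-1042 + (5 - 1*(-13/14) - (-13/14)²)) = √(-1042 + (5 + 13/14 - 1*169/196)) = √(-1042 + (5 + 13/14 - 169/196)) = √(-1042 + 993/196) = √(-203239/196) = I*√203239/14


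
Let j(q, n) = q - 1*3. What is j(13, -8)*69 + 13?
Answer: 703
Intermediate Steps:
j(q, n) = -3 + q (j(q, n) = q - 3 = -3 + q)
j(13, -8)*69 + 13 = (-3 + 13)*69 + 13 = 10*69 + 13 = 690 + 13 = 703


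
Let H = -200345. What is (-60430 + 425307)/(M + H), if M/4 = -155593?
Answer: -364877/822717 ≈ -0.44350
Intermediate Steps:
M = -622372 (M = 4*(-155593) = -622372)
(-60430 + 425307)/(M + H) = (-60430 + 425307)/(-622372 - 200345) = 364877/(-822717) = 364877*(-1/822717) = -364877/822717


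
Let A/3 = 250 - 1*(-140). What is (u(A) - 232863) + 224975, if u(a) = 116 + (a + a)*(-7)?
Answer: -24152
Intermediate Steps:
A = 1170 (A = 3*(250 - 1*(-140)) = 3*(250 + 140) = 3*390 = 1170)
u(a) = 116 - 14*a (u(a) = 116 + (2*a)*(-7) = 116 - 14*a)
(u(A) - 232863) + 224975 = ((116 - 14*1170) - 232863) + 224975 = ((116 - 16380) - 232863) + 224975 = (-16264 - 232863) + 224975 = -249127 + 224975 = -24152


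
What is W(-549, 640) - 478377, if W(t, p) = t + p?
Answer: -478286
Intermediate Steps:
W(t, p) = p + t
W(-549, 640) - 478377 = (640 - 549) - 478377 = 91 - 478377 = -478286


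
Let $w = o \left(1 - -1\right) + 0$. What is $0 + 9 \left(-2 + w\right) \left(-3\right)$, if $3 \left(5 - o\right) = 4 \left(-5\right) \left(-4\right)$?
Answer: $1224$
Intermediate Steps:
$o = - \frac{65}{3}$ ($o = 5 - \frac{4 \left(-5\right) \left(-4\right)}{3} = 5 - \frac{\left(-20\right) \left(-4\right)}{3} = 5 - \frac{80}{3} = - \frac{65}{3} \approx -21.667$)
$w = - \frac{130}{3}$ ($w = - \frac{65 \left(1 - -1\right)}{3} + 0 = - \frac{65 \left(1 + 1\right)}{3} + 0 = \left(- \frac{65}{3}\right) 2 + 0 = - \frac{130}{3} + 0 = - \frac{130}{3} \approx -43.333$)
$0 + 9 \left(-2 + w\right) \left(-3\right) = 0 + 9 \left(-2 - \frac{130}{3}\right) \left(-3\right) = 0 + 9 \left(\left(- \frac{136}{3}\right) \left(-3\right)\right) = 0 + 9 \cdot 136 = 0 + 1224 = 1224$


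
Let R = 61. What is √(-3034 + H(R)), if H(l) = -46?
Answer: 2*I*√770 ≈ 55.498*I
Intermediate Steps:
√(-3034 + H(R)) = √(-3034 - 46) = √(-3080) = 2*I*√770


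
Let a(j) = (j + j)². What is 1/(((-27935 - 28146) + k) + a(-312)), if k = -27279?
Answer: 1/306016 ≈ 3.2678e-6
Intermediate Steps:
a(j) = 4*j² (a(j) = (2*j)² = 4*j²)
1/(((-27935 - 28146) + k) + a(-312)) = 1/(((-27935 - 28146) - 27279) + 4*(-312)²) = 1/((-56081 - 27279) + 4*97344) = 1/(-83360 + 389376) = 1/306016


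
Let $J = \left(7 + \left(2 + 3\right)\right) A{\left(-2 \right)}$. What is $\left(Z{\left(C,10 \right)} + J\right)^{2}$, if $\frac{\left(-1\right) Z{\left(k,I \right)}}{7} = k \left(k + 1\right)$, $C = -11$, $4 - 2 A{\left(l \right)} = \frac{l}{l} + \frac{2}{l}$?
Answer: $556516$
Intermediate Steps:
$A{\left(l \right)} = \frac{3}{2} - \frac{1}{l}$ ($A{\left(l \right)} = 2 - \frac{\frac{l}{l} + \frac{2}{l}}{2} = 2 - \frac{1 + \frac{2}{l}}{2} = 2 - \left(\frac{1}{2} + \frac{1}{l}\right) = \frac{3}{2} - \frac{1}{l}$)
$Z{\left(k,I \right)} = - 7 k \left(1 + k\right)$ ($Z{\left(k,I \right)} = - 7 k \left(k + 1\right) = - 7 k \left(1 + k\right)$)
$J = 24$ ($J = \left(7 + \left(2 + 3\right)\right) \left(\frac{3}{2} - \frac{1}{-2}\right) = \left(7 + 5\right) \left(\frac{3}{2} - - \frac{1}{2}\right) = 12 \left(\frac{3}{2} + \frac{1}{2}\right) = 12 \cdot 2 = 24$)
$\left(Z{\left(C,10 \right)} + J\right)^{2} = \left(\left(-7\right) \left(-11\right) \left(1 - 11\right) + 24\right)^{2} = \left(\left(-7\right) \left(-11\right) \left(-10\right) + 24\right)^{2} = \left(-770 + 24\right)^{2} = \left(-746\right)^{2} = 556516$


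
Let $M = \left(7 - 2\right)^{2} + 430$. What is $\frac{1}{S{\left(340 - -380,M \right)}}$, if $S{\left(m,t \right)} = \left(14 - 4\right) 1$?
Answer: $\frac{1}{10} \approx 0.1$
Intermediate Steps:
$M = 455$ ($M = 5^{2} + 430 = 25 + 430 = 455$)
$S{\left(m,t \right)} = 10$ ($S{\left(m,t \right)} = 10 \cdot 1 = 10$)
$\frac{1}{S{\left(340 - -380,M \right)}} = \frac{1}{10}$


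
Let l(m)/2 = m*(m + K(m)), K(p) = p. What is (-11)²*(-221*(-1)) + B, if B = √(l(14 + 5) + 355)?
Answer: 26741 + √1799 ≈ 26783.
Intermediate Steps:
l(m) = 4*m² (l(m) = 2*(m*(m + m)) = 2*(m*(2*m)) = 2*(2*m²) = 4*m²)
B = √1799 (B = √(4*(14 + 5)² + 355) = √(4*19² + 355) = √(4*361 + 355) = √(1444 + 355) = √1799 ≈ 42.415)
(-11)²*(-221*(-1)) + B = (-11)²*(-221*(-1)) + √1799 = 121*221 + √1799 = 26741 + √1799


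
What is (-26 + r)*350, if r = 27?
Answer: 350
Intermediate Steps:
(-26 + r)*350 = (-26 + 27)*350 = 1*350 = 350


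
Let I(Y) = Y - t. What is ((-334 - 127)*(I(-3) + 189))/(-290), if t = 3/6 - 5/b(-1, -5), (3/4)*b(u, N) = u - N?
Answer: 1375163/4640 ≈ 296.37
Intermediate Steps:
b(u, N) = -4*N/3 + 4*u/3 (b(u, N) = 4*(u - N)/3 = -4*N/3 + 4*u/3)
t = -7/16 (t = 3/6 - 5/(-4/3*(-5) + (4/3)*(-1)) = 3*(⅙) - 5/(20/3 - 4/3) = ½ - 5/16/3 = ½ - 5*3/16 = ½ - 15/16 = -7/16 ≈ -0.43750)
I(Y) = 7/16 + Y (I(Y) = Y - 1*(-7/16) = Y + 7/16 = 7/16 + Y)
((-334 - 127)*(I(-3) + 189))/(-290) = ((-334 - 127)*((7/16 - 3) + 189))/(-290) = -461*(-41/16 + 189)*(-1/290) = -461*2983/16*(-1/290) = -1375163/16*(-1/290) = 1375163/4640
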